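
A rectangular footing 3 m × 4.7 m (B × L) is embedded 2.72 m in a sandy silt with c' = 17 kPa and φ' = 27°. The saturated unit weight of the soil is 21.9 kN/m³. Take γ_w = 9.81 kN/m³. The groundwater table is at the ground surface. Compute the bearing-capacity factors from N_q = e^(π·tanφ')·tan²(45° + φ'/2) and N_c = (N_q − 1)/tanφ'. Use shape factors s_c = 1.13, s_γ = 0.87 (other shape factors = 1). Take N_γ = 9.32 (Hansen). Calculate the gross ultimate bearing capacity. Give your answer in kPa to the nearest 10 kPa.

tan27° = 0.5095, so N_q = e^(π×0.5095)·tan²(58.5°) = 4.957 × 2.663 = 13.2.
N_c = (13.2 − 1)/tan27° = 23.94.
With the water table at the surface the whole profile is submerged: γ' = 21.9 − 9.81 = 12.09 kN/m³, so q = γ'·D_f = 32.885 kPa; the same γ' applies in the ½γBN_γ term.
q_ult = c·N_c·s_c + q·N_q + 0.5·γ·B·N_γ·s_γ
     = 17 × 23.942 × 1.13 + 32.885 × 13.199 + 0.5 × 12.09 × 3 × 9.32 × 0.87
     = 459.93 + 434.05 + 147.05 = 1041 kPa.

q_ult ≈ 1040 kPa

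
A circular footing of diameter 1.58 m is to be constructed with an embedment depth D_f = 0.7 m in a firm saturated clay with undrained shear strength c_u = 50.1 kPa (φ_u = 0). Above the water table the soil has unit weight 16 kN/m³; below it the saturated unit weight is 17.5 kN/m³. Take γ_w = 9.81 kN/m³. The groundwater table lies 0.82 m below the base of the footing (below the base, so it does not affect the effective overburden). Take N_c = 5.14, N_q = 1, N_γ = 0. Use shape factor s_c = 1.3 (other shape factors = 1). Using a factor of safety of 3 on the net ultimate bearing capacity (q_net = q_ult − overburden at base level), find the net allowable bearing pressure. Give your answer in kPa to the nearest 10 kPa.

q_all(net) ≈ 110 kPa

q = γ·D_f = 16 × 0.7 = 11.2 kPa.
c·N_c·s_c = 50.1 × 5.14 × 1.3 = 334.77 kPa
q·N_q = 11.2 × 1 = 11.2 kPa
q_ult = 334.77 + 11.2 = 345.97 kPa.
q_net = 345.97 − 11.2 = 334.77 kPa.
q_all(net) = 334.77 / 3 = 111.59 kPa.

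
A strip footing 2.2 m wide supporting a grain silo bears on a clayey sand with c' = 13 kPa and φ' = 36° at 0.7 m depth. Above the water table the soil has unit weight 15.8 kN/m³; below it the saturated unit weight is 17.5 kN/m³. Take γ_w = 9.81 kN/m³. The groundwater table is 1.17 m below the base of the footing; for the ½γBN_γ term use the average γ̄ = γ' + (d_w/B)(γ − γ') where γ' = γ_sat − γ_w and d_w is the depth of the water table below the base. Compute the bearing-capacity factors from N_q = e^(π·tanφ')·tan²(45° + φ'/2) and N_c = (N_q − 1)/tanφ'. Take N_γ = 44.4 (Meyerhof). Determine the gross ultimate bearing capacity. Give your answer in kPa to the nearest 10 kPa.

q_ult ≈ 1660 kPa

tan36° = 0.7265, so N_q = e^(π×0.7265)·tan²(63°) = 9.801 × 3.852 = 37.75.
N_c = (37.75 − 1)/tan36° = 50.59.
Effective surcharge at the founding depth q = γ·D_f = 15.8 × 0.7 = 11.06 kPa.
With d_w = 1.17 m < B, γ̄ = 7.69 + (1.17/2.2) × (15.8 − 7.69) = 12.003 kN/m³.
q_ult = c·N_c + q·N_q + 0.5·γ·B·N_γ
     = 13 × 50.585 + 11.06 × 37.752 + 0.5 × 12.003 × 2.2 × 44.4
     = 657.61 + 417.54 + 586.23 = 1661.4 kPa.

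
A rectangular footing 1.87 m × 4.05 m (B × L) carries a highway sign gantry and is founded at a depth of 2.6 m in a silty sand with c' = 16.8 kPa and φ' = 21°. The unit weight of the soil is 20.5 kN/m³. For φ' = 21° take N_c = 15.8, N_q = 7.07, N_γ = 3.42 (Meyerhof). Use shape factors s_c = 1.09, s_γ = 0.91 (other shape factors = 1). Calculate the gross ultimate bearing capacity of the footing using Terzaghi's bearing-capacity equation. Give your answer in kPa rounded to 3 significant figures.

Effective surcharge at the founding depth q = γ·D_f = 20.5 × 2.6 = 53.3 kPa.
q_ult = c·N_c·s_c + q·N_q + 0.5·γ·B·N_γ·s_γ
     = 16.8 × 15.8 × 1.09 + 53.3 × 7.07 + 0.5 × 20.5 × 1.87 × 3.42 × 0.91
     = 289.33 + 376.83 + 59.653 = 725.81 kPa.

q_ult ≈ 726 kPa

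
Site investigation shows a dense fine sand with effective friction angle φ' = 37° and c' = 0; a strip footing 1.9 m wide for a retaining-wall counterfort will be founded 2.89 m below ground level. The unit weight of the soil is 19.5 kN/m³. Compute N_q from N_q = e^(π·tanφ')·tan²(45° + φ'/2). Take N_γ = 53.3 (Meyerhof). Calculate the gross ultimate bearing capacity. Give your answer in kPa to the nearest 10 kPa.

tan37° = 0.7536, so N_q = e^(π×0.7536)·tan²(63.5°) = 10.669 × 4.023 = 42.92.
Overburden at base level: q = 19.5 × 2.89 = 56.355 kPa.
Surcharge term q·N_q = 56.355 × 42.92 = 2418.8 kPa; self-weight term 0.5·γ·B·N_γ = 0.5 × 19.5 × 1.9 × 53.3 = 987.38 kPa.
q_ult = 2418.8 + 987.38 = 3406.1 kPa.

q_ult ≈ 3410 kPa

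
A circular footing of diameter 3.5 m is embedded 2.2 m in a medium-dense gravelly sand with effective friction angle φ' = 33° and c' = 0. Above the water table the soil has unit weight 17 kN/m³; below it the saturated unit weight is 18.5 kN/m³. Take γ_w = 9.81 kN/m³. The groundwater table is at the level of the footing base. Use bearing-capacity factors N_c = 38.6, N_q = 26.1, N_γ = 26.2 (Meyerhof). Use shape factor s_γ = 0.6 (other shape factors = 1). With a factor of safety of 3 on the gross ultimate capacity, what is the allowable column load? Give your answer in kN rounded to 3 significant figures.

P_all ≈ 3900 kN

q = γ·D_f = 17 × 2.2 = 37.4 kPa.
For the ½γBN_γ term take γ' = 18.5 − 9.81 = 8.69 kN/m³ (soil below base is submerged).
q·N_q = 37.4 × 26.1 = 976.14 kPa
0.5·γ·B·N_γ·s_γ = 0.5 × 8.69 × 3.5 × 26.2 × 0.6 = 239.06 kPa
q_ult = 976.14 + 239.06 = 1215.2 kPa.
Gross allowable pressure q_all = 1215.2 / 3 = 405.07 kPa.
Footing area = 9.6211 m², so allowable column load = 405.07 × 9.6211 = 3897.2 kN.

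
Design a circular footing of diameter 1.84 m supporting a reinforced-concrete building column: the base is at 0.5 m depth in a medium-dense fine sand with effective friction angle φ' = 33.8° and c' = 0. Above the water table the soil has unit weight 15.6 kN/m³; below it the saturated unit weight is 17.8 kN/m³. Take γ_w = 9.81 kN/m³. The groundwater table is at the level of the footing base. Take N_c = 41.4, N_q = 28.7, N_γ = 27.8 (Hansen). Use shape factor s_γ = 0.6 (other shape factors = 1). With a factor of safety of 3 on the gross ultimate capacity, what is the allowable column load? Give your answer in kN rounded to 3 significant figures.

P_all ≈ 307 kN

q = γ·D_f = 15.6 × 0.5 = 7.8 kPa.
For the ½γBN_γ term take γ' = 17.8 − 9.81 = 7.99 kN/m³ (soil below base is submerged).
q·N_q = 7.8 × 28.7 = 223.86 kPa
0.5·γ·B·N_γ·s_γ = 0.5 × 7.99 × 1.84 × 27.8 × 0.6 = 122.61 kPa
q_ult = 223.86 + 122.61 = 346.47 kPa.
Gross allowable pressure q_all = 346.47 / 3 = 115.49 kPa.
Footing area = 2.659 m², so allowable column load = 115.49 × 2.659 = 307.09 kN.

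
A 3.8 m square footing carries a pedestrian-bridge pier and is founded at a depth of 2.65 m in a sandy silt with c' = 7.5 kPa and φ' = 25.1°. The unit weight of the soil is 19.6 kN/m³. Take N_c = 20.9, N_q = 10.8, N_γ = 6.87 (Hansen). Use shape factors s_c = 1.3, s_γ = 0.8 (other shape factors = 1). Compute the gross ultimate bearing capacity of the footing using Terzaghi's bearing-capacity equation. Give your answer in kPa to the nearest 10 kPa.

q_ult ≈ 970 kPa

Effective surcharge at the founding depth q = γ·D_f = 19.6 × 2.65 = 51.94 kPa.
q_ult = c·N_c·s_c + q·N_q + 0.5·γ·B·N_γ·s_γ
     = 7.5 × 20.9 × 1.3 + 51.94 × 10.8 + 0.5 × 19.6 × 3.8 × 6.87 × 0.8
     = 203.78 + 560.95 + 204.67 = 969.4 kPa.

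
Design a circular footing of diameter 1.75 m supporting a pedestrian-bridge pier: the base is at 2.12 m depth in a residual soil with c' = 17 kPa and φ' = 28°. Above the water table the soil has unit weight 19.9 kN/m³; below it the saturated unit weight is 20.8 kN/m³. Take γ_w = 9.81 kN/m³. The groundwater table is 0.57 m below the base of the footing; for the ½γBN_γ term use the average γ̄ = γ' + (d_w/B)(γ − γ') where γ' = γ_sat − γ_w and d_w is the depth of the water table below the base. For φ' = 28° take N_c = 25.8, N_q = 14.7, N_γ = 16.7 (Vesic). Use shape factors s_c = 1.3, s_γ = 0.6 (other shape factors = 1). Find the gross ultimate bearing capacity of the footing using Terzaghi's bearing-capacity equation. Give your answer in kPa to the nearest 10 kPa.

Effective surcharge at the founding depth q = γ·D_f = 19.9 × 2.12 = 42.188 kPa.
With d_w = 0.57 m < B, γ̄ = 10.99 + (0.57/1.75) × (19.9 − 10.99) = 13.892 kN/m³.
q_ult = c·N_c·s_c + q·N_q + 0.5·γ·B·N_γ·s_γ
     = 17 × 25.8 × 1.3 + 42.188 × 14.7 + 0.5 × 13.892 × 1.75 × 16.7 × 0.6
     = 570.18 + 620.16 + 121.8 = 1312.1 kPa.

q_ult ≈ 1310 kPa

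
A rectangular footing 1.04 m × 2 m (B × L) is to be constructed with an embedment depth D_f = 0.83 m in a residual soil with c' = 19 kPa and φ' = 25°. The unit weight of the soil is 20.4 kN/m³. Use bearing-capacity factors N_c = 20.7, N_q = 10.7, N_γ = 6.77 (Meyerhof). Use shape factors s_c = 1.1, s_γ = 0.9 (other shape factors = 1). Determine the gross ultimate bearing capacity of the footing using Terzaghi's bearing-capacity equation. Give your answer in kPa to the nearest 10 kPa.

q_ult ≈ 680 kPa

Overburden at base level: q = 20.4 × 0.83 = 16.932 kPa.
Cohesion term c·N_c·s_c = 19 × 20.7 × 1.1 = 432.63 kPa; surcharge term q·N_q = 16.932 × 10.7 = 181.17 kPa; self-weight term 0.5·γ·B·N_γ·s_γ = 0.5 × 20.4 × 1.04 × 6.77 × 0.9 = 64.635 kPa.
q_ult = 432.63 + 181.17 + 64.635 = 678.44 kPa.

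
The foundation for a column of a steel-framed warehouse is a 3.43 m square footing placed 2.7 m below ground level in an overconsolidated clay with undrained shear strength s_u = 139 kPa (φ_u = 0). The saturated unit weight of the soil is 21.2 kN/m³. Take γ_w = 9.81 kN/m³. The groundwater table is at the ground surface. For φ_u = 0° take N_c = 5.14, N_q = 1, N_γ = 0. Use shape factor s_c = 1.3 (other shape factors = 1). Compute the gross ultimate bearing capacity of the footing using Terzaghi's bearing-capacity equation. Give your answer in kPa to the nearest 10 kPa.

q_ult ≈ 960 kPa

γ' = 21.2 − 9.81 = 11.39 kN/m³ (submerged throughout). q = 11.39 × 2.7 = 30.753 kPa.
c·N_c·s_c = 139 × 5.14 × 1.3 = 928.8 kPa
q·N_q = 30.753 × 1 = 30.753 kPa
q_ult = 928.8 + 30.753 = 959.55 kPa.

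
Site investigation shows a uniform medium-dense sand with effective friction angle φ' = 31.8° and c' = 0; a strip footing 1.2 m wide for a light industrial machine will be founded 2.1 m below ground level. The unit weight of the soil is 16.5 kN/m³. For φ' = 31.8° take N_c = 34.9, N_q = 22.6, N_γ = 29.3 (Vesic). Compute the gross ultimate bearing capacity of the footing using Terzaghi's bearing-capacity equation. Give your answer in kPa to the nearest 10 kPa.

q_ult ≈ 1070 kPa

Effective surcharge at the founding depth q = γ·D_f = 16.5 × 2.1 = 34.65 kPa.
q_ult = q·N_q + 0.5·γ·B·N_γ
     = 34.65 × 22.6 + 0.5 × 16.5 × 1.2 × 29.3
     = 783.09 + 290.07 = 1073.2 kPa.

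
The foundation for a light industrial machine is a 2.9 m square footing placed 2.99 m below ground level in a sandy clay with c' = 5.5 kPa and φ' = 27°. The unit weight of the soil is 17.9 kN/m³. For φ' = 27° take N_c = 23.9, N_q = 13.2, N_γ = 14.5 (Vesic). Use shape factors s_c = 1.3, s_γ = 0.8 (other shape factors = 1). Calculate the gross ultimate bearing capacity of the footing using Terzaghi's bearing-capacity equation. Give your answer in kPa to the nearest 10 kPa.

Overburden at base level: q = 17.9 × 2.99 = 53.521 kPa.
Cohesion term c·N_c·s_c = 5.5 × 23.9 × 1.3 = 170.88 kPa; surcharge term q·N_q = 53.521 × 13.2 = 706.48 kPa; self-weight term 0.5·γ·B·N_γ·s_γ = 0.5 × 17.9 × 2.9 × 14.5 × 0.8 = 301.08 kPa.
q_ult = 170.88 + 706.48 + 301.08 = 1178.4 kPa.

q_ult ≈ 1180 kPa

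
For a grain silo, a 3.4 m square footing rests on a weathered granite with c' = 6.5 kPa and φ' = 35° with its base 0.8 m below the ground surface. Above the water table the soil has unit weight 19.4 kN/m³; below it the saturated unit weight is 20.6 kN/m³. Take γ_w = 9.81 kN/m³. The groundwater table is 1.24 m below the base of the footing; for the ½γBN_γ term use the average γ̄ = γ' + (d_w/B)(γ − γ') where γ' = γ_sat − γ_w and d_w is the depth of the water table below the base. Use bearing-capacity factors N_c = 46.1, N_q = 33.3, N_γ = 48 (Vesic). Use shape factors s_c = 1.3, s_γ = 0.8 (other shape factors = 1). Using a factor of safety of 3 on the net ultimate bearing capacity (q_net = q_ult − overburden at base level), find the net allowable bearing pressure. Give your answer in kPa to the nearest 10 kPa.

q = γ·D_f = 19.4 × 0.8 = 15.52 kPa.
γ' = 10.79 kN/m³; averaging over the depth B below the base, γ̄ = γ' + (d_w/B)(γ − γ') = 13.93 kN/m³.
c·N_c·s_c = 6.5 × 46.1 × 1.3 = 389.55 kPa
q·N_q = 15.52 × 33.3 = 516.82 kPa
0.5·γ·B·N_γ·s_γ = 0.5 × 13.93 × 3.4 × 48 × 0.8 = 909.36 kPa
q_ult = 389.55 + 516.82 + 909.36 = 1815.7 kPa.
q_net = 1815.7 − 15.52 = 1800.2 kPa.
q_all(net) = 1800.2 / 3 = 600.07 kPa.

q_all(net) ≈ 600 kPa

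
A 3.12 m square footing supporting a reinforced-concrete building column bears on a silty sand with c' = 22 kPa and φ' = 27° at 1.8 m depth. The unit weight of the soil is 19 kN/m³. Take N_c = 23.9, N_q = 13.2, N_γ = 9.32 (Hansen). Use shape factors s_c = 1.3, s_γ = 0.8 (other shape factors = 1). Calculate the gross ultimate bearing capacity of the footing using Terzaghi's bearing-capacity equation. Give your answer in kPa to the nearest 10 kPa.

q_ult ≈ 1360 kPa

q = γ·D_f = 19 × 1.8 = 34.2 kPa.
c·N_c·s_c = 22 × 23.9 × 1.3 = 683.54 kPa
q·N_q = 34.2 × 13.2 = 451.44 kPa
0.5·γ·B·N_γ·s_γ = 0.5 × 19 × 3.12 × 9.32 × 0.8 = 221 kPa
q_ult = 683.54 + 451.44 + 221 = 1356 kPa.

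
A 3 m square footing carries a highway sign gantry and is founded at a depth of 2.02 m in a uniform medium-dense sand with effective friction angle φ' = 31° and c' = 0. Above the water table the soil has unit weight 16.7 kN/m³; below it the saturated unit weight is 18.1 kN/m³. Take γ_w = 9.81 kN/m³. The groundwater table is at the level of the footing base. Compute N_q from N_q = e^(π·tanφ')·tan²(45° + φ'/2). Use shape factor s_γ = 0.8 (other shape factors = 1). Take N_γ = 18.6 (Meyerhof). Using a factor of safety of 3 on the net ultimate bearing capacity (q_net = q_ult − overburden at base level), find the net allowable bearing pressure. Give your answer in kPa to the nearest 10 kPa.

N_q = e^(π·tan31°)·tan²(60.5°) = 20.63.
q = γ·D_f = 16.7 × 2.02 = 33.734 kPa.
For the ½γBN_γ term take γ' = 18.1 − 9.81 = 8.29 kN/m³ (soil below base is submerged).
q·N_q = 33.734 × 20.631 = 695.96 kPa
0.5·γ·B·N_γ·s_γ = 0.5 × 8.29 × 3 × 18.6 × 0.8 = 185.03 kPa
q_ult = 695.96 + 185.03 = 880.99 kPa.
q_net = 880.99 − 33.734 = 847.26 kPa.
q_all(net) = 847.26 / 3 = 282.42 kPa.

q_all(net) ≈ 280 kPa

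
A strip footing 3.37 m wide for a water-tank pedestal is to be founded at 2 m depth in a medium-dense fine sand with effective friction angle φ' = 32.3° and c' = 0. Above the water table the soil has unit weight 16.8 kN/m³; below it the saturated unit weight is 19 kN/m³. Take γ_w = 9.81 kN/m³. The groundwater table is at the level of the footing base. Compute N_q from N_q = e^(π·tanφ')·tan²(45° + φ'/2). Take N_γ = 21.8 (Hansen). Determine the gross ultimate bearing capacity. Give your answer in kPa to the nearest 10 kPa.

tan32.3° = 0.6322, so N_q = e^(π×0.6322)·tan²(61.15°) = 7.287 × 3.295 = 24.01.
q = γ·D_f = 16.8 × 2 = 33.6 kPa.
For the ½γBN_γ term take γ' = 19 − 9.81 = 9.19 kN/m³ (soil below base is submerged).
q·N_q = 33.6 × 24.01 = 806.73 kPa
0.5·γ·B·N_γ = 0.5 × 9.19 × 3.37 × 21.8 = 337.58 kPa
q_ult = 806.73 + 337.58 = 1144.3 kPa.

q_ult ≈ 1140 kPa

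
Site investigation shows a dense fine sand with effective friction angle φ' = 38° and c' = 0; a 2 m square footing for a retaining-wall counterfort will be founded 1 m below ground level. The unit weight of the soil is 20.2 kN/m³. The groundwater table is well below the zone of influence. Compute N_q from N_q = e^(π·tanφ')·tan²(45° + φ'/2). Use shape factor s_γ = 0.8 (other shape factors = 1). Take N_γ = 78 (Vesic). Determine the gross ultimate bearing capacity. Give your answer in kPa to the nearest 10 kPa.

q_ult ≈ 2250 kPa

tan38° = 0.7813, so N_q = e^(π×0.7813)·tan²(64°) = 11.64 × 4.204 = 48.93.
Overburden at base level: q = 20.2 × 1 = 20.2 kPa.
Surcharge term q·N_q = 20.2 × 48.933 = 988.45 kPa; self-weight term 0.5·γ·B·N_γ·s_γ = 0.5 × 20.2 × 2 × 78 × 0.8 = 1260.5 kPa.
q_ult = 988.45 + 1260.5 = 2248.9 kPa.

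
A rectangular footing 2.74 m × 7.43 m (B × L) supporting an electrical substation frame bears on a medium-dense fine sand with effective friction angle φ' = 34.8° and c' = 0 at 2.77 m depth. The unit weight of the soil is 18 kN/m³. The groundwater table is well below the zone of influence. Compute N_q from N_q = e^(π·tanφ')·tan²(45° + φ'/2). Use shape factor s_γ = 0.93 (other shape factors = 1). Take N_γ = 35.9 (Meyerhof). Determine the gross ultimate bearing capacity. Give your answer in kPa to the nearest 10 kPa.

q_ult ≈ 2440 kPa

tan34.8° = 0.695, so N_q = e^(π×0.695)·tan²(62.4°) = 8.877 × 3.659 = 32.48.
q = γ·D_f = 18 × 2.77 = 49.86 kPa.
q·N_q = 49.86 × 32.48 = 1619.5 kPa
0.5·γ·B·N_γ·s_γ = 0.5 × 18 × 2.74 × 35.9 × 0.93 = 823.32 kPa
q_ult = 1619.5 + 823.32 = 2442.8 kPa.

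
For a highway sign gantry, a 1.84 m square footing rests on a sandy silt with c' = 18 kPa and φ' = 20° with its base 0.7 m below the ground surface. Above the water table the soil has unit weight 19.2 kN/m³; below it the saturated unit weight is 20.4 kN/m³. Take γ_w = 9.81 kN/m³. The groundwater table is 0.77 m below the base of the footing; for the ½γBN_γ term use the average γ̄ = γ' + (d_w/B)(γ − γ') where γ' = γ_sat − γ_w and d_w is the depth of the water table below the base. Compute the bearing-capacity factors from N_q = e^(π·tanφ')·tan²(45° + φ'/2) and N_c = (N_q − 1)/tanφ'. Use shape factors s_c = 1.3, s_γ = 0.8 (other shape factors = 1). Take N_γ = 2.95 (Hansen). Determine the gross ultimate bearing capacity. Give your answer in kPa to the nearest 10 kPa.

tan20° = 0.364, so N_q = e^(π×0.364)·tan²(55°) = 3.138 × 2.04 = 6.4.
N_c = (6.4 − 1)/tan20° = 14.83.
Effective surcharge at the founding depth q = γ·D_f = 19.2 × 0.7 = 13.44 kPa.
With d_w = 0.77 m < B, γ̄ = 10.59 + (0.77/1.84) × (19.2 − 10.59) = 14.193 kN/m³.
q_ult = c·N_c·s_c + q·N_q + 0.5·γ·B·N_γ·s_γ
     = 18 × 14.835 × 1.3 + 13.44 × 6.3994 + 0.5 × 14.193 × 1.84 × 2.95 × 0.8
     = 347.13 + 86.008 + 30.816 = 463.96 kPa.

q_ult ≈ 460 kPa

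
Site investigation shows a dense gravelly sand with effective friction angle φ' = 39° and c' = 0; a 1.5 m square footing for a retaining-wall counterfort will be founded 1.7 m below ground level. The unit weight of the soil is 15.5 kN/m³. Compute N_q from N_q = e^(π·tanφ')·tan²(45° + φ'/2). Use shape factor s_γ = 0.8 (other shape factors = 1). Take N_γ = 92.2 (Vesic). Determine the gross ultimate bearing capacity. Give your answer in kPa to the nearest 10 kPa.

q_ult ≈ 2330 kPa

tan39° = 0.8098, so N_q = e^(π×0.8098)·tan²(64.5°) = 12.731 × 4.395 = 55.96.
Overburden at base level: q = 15.5 × 1.7 = 26.35 kPa.
Surcharge term q·N_q = 26.35 × 55.957 = 1474.5 kPa; self-weight term 0.5·γ·B·N_γ·s_γ = 0.5 × 15.5 × 1.5 × 92.2 × 0.8 = 857.46 kPa.
q_ult = 1474.5 + 857.46 = 2331.9 kPa.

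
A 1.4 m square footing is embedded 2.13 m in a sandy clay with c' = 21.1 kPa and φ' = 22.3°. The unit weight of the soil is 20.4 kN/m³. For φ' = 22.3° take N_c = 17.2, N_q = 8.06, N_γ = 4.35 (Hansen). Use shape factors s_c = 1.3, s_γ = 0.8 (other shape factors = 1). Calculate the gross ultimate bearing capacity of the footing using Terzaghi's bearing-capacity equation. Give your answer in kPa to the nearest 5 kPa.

q_ult ≈ 870 kPa

Effective surcharge at the founding depth q = γ·D_f = 20.4 × 2.13 = 43.452 kPa.
q_ult = c·N_c·s_c + q·N_q + 0.5·γ·B·N_γ·s_γ
     = 21.1 × 17.2 × 1.3 + 43.452 × 8.06 + 0.5 × 20.4 × 1.4 × 4.35 × 0.8
     = 471.8 + 350.22 + 49.694 = 871.71 kPa.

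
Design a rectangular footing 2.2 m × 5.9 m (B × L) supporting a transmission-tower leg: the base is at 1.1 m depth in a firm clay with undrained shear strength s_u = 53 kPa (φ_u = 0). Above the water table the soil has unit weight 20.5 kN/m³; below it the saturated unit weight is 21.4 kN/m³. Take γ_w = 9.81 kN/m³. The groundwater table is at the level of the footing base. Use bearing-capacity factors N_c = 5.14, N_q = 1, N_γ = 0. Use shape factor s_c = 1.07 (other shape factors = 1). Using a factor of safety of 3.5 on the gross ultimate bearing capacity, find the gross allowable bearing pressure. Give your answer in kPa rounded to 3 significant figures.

q_all ≈ 89.7 kPa

Effective surcharge at the founding depth q = γ·D_f = 20.5 × 1.1 = 22.55 kPa.
q_ult = c·N_c·s_c + q·N_q
     = 53 × 5.14 × 1.07 + 22.55 × 1
     = 291.49 + 22.55 = 314.04 kPa.
q_all = 314.04 / 3.5 = 89.726 kPa.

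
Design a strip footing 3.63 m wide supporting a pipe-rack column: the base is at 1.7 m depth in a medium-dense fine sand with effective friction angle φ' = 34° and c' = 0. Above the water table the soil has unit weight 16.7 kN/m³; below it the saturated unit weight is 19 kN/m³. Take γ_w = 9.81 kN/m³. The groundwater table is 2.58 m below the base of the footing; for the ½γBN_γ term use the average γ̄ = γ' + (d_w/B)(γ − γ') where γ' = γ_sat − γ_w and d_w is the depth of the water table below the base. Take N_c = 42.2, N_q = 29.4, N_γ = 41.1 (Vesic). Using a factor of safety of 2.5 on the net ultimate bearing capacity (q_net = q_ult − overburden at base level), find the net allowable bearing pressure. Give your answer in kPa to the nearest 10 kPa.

q = γ·D_f = 16.7 × 1.7 = 28.39 kPa.
γ' = 9.19 kN/m³; averaging over the depth B below the base, γ̄ = γ' + (d_w/B)(γ − γ') = 14.528 kN/m³.
q·N_q = 28.39 × 29.4 = 834.67 kPa
0.5·γ·B·N_γ = 0.5 × 14.528 × 3.63 × 41.1 = 1083.7 kPa
q_ult = 834.67 + 1083.7 = 1918.4 kPa.
q_net = 1918.4 − 28.39 = 1890 kPa.
q_all(net) = 1890 / 2.5 = 756 kPa.

q_all(net) ≈ 760 kPa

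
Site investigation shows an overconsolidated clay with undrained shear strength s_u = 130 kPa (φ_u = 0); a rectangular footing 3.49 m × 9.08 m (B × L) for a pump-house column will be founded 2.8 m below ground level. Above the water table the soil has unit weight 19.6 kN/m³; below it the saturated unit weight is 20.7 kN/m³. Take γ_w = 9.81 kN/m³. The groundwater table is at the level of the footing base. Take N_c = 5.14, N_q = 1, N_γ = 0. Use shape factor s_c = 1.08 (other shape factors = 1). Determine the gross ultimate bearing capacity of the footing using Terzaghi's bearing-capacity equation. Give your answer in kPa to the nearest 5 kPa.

Overburden at base level: q = 19.6 × 2.8 = 54.88 kPa.
Cohesion term c·N_c·s_c = 130 × 5.14 × 1.08 = 721.66 kPa; surcharge term q·N_q = 54.88 × 1 = 54.88 kPa.
q_ult = 721.66 + 54.88 = 776.54 kPa.

q_ult ≈ 775 kPa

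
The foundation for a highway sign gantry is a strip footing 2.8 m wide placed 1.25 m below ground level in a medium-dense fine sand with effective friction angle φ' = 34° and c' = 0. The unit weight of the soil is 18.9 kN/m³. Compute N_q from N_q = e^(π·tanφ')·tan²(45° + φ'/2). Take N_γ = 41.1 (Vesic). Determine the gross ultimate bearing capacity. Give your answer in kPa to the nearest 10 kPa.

tan34° = 0.6745, so N_q = e^(π×0.6745)·tan²(62°) = 8.323 × 3.537 = 29.44.
Effective surcharge at the founding depth q = γ·D_f = 18.9 × 1.25 = 23.625 kPa.
q_ult = q·N_q + 0.5·γ·B·N_γ
     = 23.625 × 29.44 + 0.5 × 18.9 × 2.8 × 41.1
     = 695.52 + 1087.5 = 1783 kPa.

q_ult ≈ 1780 kPa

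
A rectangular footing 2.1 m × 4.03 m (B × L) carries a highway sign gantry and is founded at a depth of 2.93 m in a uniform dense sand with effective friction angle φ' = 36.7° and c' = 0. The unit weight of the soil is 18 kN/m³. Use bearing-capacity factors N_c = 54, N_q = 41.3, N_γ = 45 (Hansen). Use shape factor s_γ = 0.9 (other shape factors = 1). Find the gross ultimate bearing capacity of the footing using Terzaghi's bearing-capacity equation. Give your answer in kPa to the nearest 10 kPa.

q = γ·D_f = 18 × 2.93 = 52.74 kPa.
q·N_q = 52.74 × 41.3 = 2178.2 kPa
0.5·γ·B·N_γ·s_γ = 0.5 × 18 × 2.1 × 45 × 0.9 = 765.45 kPa
q_ult = 2178.2 + 765.45 = 2943.6 kPa.

q_ult ≈ 2940 kPa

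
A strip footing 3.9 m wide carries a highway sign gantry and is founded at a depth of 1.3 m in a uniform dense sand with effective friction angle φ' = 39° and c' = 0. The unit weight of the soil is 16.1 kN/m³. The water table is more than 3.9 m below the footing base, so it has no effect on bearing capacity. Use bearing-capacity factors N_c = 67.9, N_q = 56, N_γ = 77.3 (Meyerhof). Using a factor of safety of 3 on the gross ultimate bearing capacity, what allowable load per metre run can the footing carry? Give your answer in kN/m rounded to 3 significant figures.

Effective surcharge at the founding depth q = γ·D_f = 16.1 × 1.3 = 20.93 kPa.
q_ult = q·N_q + 0.5·γ·B·N_γ
     = 20.93 × 56 + 0.5 × 16.1 × 3.9 × 77.3
     = 1172.1 + 2426.8 = 3598.9 kPa.
Gross allowable pressure q_all = 3598.9 / 3 = 1199.6 kPa.
Allowable wall load = q_all × B = 1199.6 × 3.9 = 4678.6 kN per metre run.

≈ 4680 kN/m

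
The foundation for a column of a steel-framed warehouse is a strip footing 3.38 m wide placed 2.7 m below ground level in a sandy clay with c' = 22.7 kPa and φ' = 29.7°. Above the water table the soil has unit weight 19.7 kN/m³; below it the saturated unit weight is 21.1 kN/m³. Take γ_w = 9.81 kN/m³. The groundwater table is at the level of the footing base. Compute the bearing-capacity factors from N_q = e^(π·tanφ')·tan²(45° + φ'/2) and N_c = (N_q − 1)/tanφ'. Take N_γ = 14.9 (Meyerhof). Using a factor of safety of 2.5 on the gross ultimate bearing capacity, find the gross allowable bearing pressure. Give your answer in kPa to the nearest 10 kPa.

q_all ≈ 760 kPa

N_q = e^(π·tan29.7°)·tan²(59.85°) = 17.79; N_c = (N_q − 1)/tanφ' = 29.43.
q = γ·D_f = 19.7 × 2.7 = 53.19 kPa.
For the ½γBN_γ term take γ' = 21.1 − 9.81 = 11.29 kN/m³ (soil below base is submerged).
c·N_c = 22.7 × 29.431 = 668.08 kPa
q·N_q = 53.19 × 17.787 = 946.09 kPa
0.5·γ·B·N_γ = 0.5 × 11.29 × 3.38 × 14.9 = 284.29 kPa
q_ult = 668.08 + 946.09 + 284.29 = 1898.5 kPa.
q_all = 1898.5 / 2.5 = 759.39 kPa.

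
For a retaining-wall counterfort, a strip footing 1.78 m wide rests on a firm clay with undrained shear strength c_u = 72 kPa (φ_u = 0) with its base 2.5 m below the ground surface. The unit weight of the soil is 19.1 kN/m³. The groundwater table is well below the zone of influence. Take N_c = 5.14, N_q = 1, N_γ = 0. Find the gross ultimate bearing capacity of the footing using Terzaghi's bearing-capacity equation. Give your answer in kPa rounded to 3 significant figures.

q_ult ≈ 418 kPa

Overburden at base level: q = 19.1 × 2.5 = 47.75 kPa.
Cohesion term c·N_c = 72 × 5.14 = 370.08 kPa; surcharge term q·N_q = 47.75 × 1 = 47.75 kPa.
q_ult = 370.08 + 47.75 = 417.83 kPa.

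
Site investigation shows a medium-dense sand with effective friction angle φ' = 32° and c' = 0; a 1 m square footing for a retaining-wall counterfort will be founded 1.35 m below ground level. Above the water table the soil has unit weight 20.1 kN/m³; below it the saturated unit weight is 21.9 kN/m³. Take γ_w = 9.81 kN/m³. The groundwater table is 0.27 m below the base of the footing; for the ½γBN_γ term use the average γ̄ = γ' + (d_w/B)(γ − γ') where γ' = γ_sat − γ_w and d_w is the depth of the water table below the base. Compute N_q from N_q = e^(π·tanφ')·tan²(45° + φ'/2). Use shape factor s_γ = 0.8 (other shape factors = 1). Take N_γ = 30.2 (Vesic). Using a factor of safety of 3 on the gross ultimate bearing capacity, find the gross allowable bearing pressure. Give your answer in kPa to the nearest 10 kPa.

N_q = e^(π·tan32°)·tan²(61°) = 23.18.
q = γ·D_f = 20.1 × 1.35 = 27.135 kPa.
γ' = 12.09 kN/m³; averaging over the depth B below the base, γ̄ = γ' + (d_w/B)(γ − γ') = 14.253 kN/m³.
q·N_q = 27.135 × 23.177 = 628.9 kPa
0.5·γ·B·N_γ·s_γ = 0.5 × 14.253 × 1 × 30.2 × 0.8 = 172.17 kPa
q_ult = 628.9 + 172.17 = 801.07 kPa.
q_all = 801.07 / 3 = 267.02 kPa.

q_all ≈ 270 kPa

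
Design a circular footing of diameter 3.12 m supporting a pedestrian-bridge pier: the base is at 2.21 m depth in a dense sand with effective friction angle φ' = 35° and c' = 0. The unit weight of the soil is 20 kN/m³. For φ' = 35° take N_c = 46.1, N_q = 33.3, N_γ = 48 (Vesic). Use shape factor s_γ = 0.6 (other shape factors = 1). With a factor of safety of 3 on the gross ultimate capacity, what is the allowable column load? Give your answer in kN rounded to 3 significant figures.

P_all ≈ 6040 kN

Overburden at base level: q = 20 × 2.21 = 44.2 kPa.
Surcharge term q·N_q = 44.2 × 33.3 = 1471.9 kPa; self-weight term 0.5·γ·B·N_γ·s_γ = 0.5 × 20 × 3.12 × 48 × 0.6 = 898.56 kPa.
q_ult = 1471.9 + 898.56 = 2370.4 kPa.
Gross allowable pressure q_all = 2370.4 / 3 = 790.14 kPa.
Footing area = 7.6454 m², so allowable column load = 790.14 × 7.6454 = 6040.9 kN.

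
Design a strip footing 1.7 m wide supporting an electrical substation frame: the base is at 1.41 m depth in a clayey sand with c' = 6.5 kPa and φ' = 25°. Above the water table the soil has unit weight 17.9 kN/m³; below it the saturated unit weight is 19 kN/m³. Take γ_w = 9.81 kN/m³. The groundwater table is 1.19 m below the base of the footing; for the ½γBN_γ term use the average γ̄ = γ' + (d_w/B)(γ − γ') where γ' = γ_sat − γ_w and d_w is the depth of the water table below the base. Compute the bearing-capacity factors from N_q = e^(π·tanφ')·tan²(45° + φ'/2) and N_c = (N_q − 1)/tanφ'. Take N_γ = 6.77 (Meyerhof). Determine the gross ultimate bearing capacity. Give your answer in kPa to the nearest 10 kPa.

tan25° = 0.4663, so N_q = e^(π×0.4663)·tan²(57.5°) = 4.327 × 2.464 = 10.66.
N_c = (10.66 − 1)/tan25° = 20.72.
Effective surcharge at the founding depth q = γ·D_f = 17.9 × 1.41 = 25.239 kPa.
With d_w = 1.19 m < B, γ̄ = 9.19 + (1.19/1.7) × (17.9 − 9.19) = 15.287 kN/m³.
q_ult = c·N_c + q·N_q + 0.5·γ·B·N_γ
     = 6.5 × 20.721 + 25.239 × 10.662 + 0.5 × 15.287 × 1.7 × 6.77
     = 134.68 + 269.1 + 87.969 = 491.75 kPa.

q_ult ≈ 490 kPa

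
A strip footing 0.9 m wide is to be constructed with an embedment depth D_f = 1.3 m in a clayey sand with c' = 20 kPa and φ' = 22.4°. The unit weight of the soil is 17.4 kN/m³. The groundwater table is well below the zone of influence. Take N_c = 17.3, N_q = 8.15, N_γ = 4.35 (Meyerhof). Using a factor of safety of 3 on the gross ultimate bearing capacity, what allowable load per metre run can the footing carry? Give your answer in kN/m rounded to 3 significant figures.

Effective surcharge at the founding depth q = γ·D_f = 17.4 × 1.3 = 22.62 kPa.
q_ult = c·N_c + q·N_q + 0.5·γ·B·N_γ
     = 20 × 17.3 + 22.62 × 8.15 + 0.5 × 17.4 × 0.9 × 4.35
     = 346 + 184.35 + 34.06 = 564.41 kPa.
Gross allowable pressure q_all = 564.41 / 3 = 188.14 kPa.
Allowable wall load = q_all × B = 188.14 × 0.9 = 169.32 kN per metre run.

≈ 169 kN/m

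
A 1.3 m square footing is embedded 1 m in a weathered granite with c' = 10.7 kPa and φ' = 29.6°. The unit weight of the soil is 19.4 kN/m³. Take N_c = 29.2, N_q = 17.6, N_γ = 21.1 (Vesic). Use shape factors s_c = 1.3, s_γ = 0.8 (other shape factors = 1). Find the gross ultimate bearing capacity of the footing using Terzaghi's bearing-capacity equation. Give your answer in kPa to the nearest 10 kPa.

Overburden at base level: q = 19.4 × 1 = 19.4 kPa.
Cohesion term c·N_c·s_c = 10.7 × 29.2 × 1.3 = 406.17 kPa; surcharge term q·N_q = 19.4 × 17.6 = 341.44 kPa; self-weight term 0.5·γ·B·N_γ·s_γ = 0.5 × 19.4 × 1.3 × 21.1 × 0.8 = 212.86 kPa.
q_ult = 406.17 + 341.44 + 212.86 = 960.47 kPa.

q_ult ≈ 960 kPa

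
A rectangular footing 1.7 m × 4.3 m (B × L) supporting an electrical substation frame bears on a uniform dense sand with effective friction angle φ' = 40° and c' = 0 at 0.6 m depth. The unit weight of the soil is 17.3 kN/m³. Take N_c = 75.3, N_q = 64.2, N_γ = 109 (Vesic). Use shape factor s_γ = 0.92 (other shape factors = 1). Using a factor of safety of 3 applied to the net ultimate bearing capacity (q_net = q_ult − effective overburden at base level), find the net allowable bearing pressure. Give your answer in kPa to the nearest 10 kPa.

q = γ·D_f = 17.3 × 0.6 = 10.38 kPa.
q·N_q = 10.38 × 64.2 = 666.4 kPa
0.5·γ·B·N_γ·s_γ = 0.5 × 17.3 × 1.7 × 109 × 0.92 = 1474.6 kPa
q_ult = 666.4 + 1474.6 = 2141 kPa.
Net ultimate: q_net = 2141 − 10.38 = 2130.6 kPa.
q_all(net) = 2130.6 / 3 = 710.21 kPa.

q_all(net) ≈ 710 kPa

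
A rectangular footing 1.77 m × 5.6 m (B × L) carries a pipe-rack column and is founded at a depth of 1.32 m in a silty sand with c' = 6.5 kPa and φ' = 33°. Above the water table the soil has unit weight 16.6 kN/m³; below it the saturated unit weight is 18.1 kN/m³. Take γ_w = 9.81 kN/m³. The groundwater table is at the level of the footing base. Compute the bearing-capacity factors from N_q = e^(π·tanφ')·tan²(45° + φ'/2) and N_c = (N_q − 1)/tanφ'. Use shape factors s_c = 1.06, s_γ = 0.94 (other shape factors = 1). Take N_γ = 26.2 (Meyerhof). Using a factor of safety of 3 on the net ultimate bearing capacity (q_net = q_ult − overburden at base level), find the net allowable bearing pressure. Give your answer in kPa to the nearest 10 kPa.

q_all(net) ≈ 330 kPa

N_q = e^(π·tan33°)·tan²(61.5°) = 26.09; N_c = (N_q − 1)/tanφ' = 38.64.
Overburden at base level: q = 16.6 × 1.32 = 21.912 kPa.
Below the base the soil is submerged, so the ½γBN_γ term uses γ' = 18.1 − 9.81 = 8.29 kN/m³.
Cohesion term c·N_c·s_c = 6.5 × 38.638 × 1.06 = 266.22 kPa; surcharge term q·N_q = 21.912 × 26.092 = 571.73 kPa; self-weight term 0.5·γ·B·N_γ·s_γ = 0.5 × 8.29 × 1.77 × 26.2 × 0.94 = 180.69 kPa.
q_ult = 266.22 + 571.73 + 180.69 = 1018.6 kPa.
q_net = 1018.6 − 21.912 = 996.72 kPa.
q_all(net) = 996.72 / 3 = 332.24 kPa.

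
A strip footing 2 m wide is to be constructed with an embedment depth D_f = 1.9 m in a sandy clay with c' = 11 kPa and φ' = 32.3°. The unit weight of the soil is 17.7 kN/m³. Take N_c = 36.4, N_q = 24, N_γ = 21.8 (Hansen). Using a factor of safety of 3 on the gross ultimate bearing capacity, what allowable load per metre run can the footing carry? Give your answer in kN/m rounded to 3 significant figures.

q = γ·D_f = 17.7 × 1.9 = 33.63 kPa.
c·N_c = 11 × 36.4 = 400.4 kPa
q·N_q = 33.63 × 24 = 807.12 kPa
0.5·γ·B·N_γ = 0.5 × 17.7 × 2 × 21.8 = 385.86 kPa
q_ult = 400.4 + 807.12 + 385.86 = 1593.4 kPa.
Gross allowable pressure q_all = 1593.4 / 3 = 531.13 kPa.
Allowable wall load = q_all × B = 531.13 × 2 = 1062.3 kN per metre run.

≈ 1060 kN/m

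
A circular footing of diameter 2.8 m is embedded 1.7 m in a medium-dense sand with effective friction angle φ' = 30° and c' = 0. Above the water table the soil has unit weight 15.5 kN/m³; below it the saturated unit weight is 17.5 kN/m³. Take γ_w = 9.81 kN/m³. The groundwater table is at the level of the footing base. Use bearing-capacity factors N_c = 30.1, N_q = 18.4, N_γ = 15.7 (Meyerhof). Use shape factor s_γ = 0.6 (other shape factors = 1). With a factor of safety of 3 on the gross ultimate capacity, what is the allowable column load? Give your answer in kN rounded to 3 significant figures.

Effective surcharge at the founding depth q = γ·D_f = 15.5 × 1.7 = 26.35 kPa.
The water table coincides with the base, so in the self-weight term γ → γ' = 7.69 kN/m³.
q_ult = q·N_q + 0.5·γ·B·N_γ·s_γ
     = 26.35 × 18.4 + 0.5 × 7.69 × 2.8 × 15.7 × 0.6
     = 484.84 + 101.42 = 586.26 kPa.
Gross allowable pressure q_all = 586.26 / 3 = 195.42 kPa.
Footing area = 6.1575 m², so allowable column load = 195.42 × 6.1575 = 1203.3 kN.

P_all ≈ 1200 kN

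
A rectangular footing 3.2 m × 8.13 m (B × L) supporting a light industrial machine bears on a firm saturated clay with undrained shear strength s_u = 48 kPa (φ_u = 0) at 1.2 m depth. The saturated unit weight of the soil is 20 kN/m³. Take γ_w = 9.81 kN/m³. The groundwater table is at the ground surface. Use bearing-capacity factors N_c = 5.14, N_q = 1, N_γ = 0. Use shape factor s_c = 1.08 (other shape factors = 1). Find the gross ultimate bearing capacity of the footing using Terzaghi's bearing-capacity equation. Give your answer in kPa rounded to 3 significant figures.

Water table at ground surface, so effective unit weight γ' = 20 − 9.81 = 10.19 kN/m³ is used throughout; overburden q = 10.19 × 1.2 = 12.228 kPa.
Cohesion term c·N_c·s_c = 48 × 5.14 × 1.08 = 266.46 kPa; surcharge term q·N_q = 12.228 × 1 = 12.228 kPa.
q_ult = 266.46 + 12.228 = 278.69 kPa.

q_ult ≈ 279 kPa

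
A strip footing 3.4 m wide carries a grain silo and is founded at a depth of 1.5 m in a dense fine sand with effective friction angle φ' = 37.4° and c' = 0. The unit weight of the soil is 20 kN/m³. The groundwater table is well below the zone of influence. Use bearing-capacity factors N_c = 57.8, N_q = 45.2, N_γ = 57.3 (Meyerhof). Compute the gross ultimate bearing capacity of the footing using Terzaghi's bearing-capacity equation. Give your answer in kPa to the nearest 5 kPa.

q_ult ≈ 3305 kPa

Effective surcharge at the founding depth q = γ·D_f = 20 × 1.5 = 30 kPa.
q_ult = q·N_q + 0.5·γ·B·N_γ
     = 30 × 45.2 + 0.5 × 20 × 3.4 × 57.3
     = 1356 + 1948.2 = 3304.2 kPa.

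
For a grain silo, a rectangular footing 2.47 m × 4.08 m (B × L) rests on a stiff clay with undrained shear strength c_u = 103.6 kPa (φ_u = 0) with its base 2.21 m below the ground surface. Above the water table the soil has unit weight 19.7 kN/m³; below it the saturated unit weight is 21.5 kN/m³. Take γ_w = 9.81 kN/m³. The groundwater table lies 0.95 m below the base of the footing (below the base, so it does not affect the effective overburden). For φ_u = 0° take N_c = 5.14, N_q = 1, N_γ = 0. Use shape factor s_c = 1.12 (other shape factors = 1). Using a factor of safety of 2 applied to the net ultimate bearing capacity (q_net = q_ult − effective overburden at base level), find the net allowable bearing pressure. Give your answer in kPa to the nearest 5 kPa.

Effective surcharge at the founding depth q = γ·D_f = 19.7 × 2.21 = 43.537 kPa.
q_ult = c·N_c·s_c + q·N_q
     = 103.6 × 5.14 × 1.12 + 43.537 × 1
     = 596.4 + 43.537 = 639.94 kPa.
Net ultimate: q_net = 639.94 − 43.537 = 596.4 kPa.
q_all(net) = 596.4 / 2 = 298.2 kPa.

q_all(net) ≈ 300 kPa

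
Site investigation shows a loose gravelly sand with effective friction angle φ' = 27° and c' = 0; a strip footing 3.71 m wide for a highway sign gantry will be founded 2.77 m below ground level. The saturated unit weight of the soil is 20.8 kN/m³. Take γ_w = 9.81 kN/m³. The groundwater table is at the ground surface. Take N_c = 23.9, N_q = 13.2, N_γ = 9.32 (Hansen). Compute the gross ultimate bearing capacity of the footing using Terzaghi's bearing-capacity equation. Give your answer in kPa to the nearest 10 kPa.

q_ult ≈ 590 kPa

γ' = 20.8 − 9.81 = 10.99 kN/m³ (submerged throughout). q = 10.99 × 2.77 = 30.442 kPa; the same γ' applies in the ½γBN_γ term.
q·N_q = 30.442 × 13.2 = 401.84 kPa
0.5·γ·B·N_γ = 0.5 × 10.99 × 3.71 × 9.32 = 190 kPa
q_ult = 401.84 + 190 = 591.84 kPa.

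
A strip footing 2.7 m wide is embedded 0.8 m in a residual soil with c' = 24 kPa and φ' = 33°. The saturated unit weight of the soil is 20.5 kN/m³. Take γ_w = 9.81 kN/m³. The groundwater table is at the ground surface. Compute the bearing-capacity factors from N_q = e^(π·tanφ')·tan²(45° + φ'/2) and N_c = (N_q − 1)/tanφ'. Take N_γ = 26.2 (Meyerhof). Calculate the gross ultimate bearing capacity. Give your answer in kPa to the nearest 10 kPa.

q_ult ≈ 1530 kPa

tan33° = 0.6494, so N_q = e^(π×0.6494)·tan²(61.5°) = 7.692 × 3.392 = 26.09.
N_c = (26.09 − 1)/tan33° = 38.64.
γ' = 20.5 − 9.81 = 10.69 kN/m³ (submerged throughout). q = 10.69 × 0.8 = 8.552 kPa; the same γ' applies in the ½γBN_γ term.
c·N_c = 24 × 38.638 = 927.32 kPa
q·N_q = 8.552 × 26.092 = 223.14 kPa
0.5·γ·B·N_γ = 0.5 × 10.69 × 2.7 × 26.2 = 378.11 kPa
q_ult = 927.32 + 223.14 + 378.11 = 1528.6 kPa.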